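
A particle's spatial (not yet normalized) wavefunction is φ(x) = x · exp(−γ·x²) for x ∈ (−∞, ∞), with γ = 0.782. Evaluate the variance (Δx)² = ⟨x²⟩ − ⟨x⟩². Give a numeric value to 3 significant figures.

0.959

Compute ⟨x⟩ and ⟨x²⟩ separately, then (Δx)² = ⟨x²⟩ − ⟨x⟩².
Expand each integrand as polynomial × e^(−2γx²) and use ∫x^(2j)·e^(−2γx²) dx = (2j−1)!!/(4γ)^j · √(π/(2γ)), odd powers → 0; here √(π/(2γ)) = 1.4173.
Normalization: ∫|φ|² dx = 0.45310.
⟨x⟩ = 0.0000 and ⟨x²⟩ = 0.95908.
(Δx)² = 0.95908 − (0.0000)² = 0.95908.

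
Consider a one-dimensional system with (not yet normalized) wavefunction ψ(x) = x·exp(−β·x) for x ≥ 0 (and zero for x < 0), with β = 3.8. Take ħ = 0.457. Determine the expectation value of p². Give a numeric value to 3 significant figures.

p² ψ = −ħ² d²ψ/dx²; ⟨p²⟩ = −ħ² ∫ ψ*·ψ'' dx / ∫|ψ|² dx.
Differentiate x·exp(−β·x) with the product rule; every integrand then reduces to terms xʲ·e^(−2βx) on [0, ∞), with ∫₀^∞ xʲ·e^(−2βx) dx = j!/(2β)^(j+1).
State is unnormalized: ∫|ψ|² dx = 0.0045561, and ∫ψ*·(−ħ² ψ'') dx = 0.013740, so ⟨p²⟩ = 0.013740 / 0.0045561.
⟨p²⟩ = 3.0158.

3.02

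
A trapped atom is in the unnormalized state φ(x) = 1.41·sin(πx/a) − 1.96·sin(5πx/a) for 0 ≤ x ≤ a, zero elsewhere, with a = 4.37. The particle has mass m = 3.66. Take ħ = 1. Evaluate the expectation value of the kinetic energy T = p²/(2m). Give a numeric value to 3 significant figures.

1.19

T = −(ħ²/2m) d²/dx², so ⟨T⟩ = −(ħ²/2m) ∫ φ*·φ'' dx / ∫|φ|² dx; with m = 3.66.
d²/dx² sin(jπx/a) = −(jπ/a)²·sin(jπx/a); on 0 ≤ x ≤ a, ∫sin²(jπx/a) dx = a/2 and ∫sin(jπx/a)·sin(lπx/a) dx = 0 for j ≠ l, so only diagonal terms survive in ∫|φ|² and ∫φ·φ″; ∫φ·φ′ dx = [φ²/2] between the walls = 0.
State is unnormalized: ∫|φ|² dx = 12.738, and ∫φ*·(−ħ²/2m · φ'') dx = 15.123, so ⟨T⟩ = 15.123 / 12.738.
⟨T⟩ = 1.1872.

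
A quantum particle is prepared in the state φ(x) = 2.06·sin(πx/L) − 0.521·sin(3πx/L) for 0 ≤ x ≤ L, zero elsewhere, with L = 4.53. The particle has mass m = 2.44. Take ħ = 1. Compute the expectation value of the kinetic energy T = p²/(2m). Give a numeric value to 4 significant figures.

0.1460

T = −(ħ²/2m) d²/dx², so ⟨T⟩ = −(ħ²/2m) ∫ φ*·φ'' dx / ∫|φ|² dx; with m = 2.44.
d²/dx² sin(jπx/L) = −(jπ/L)²·sin(jπx/L); on 0 ≤ x ≤ L, ∫sin²(jπx/L) dx = L/2 and ∫sin(jπx/L)·sin(lπx/L) dx = 0 for j ≠ l, so only diagonal terms survive in ∫|φ|² and ∫φ·φ″; ∫φ·φ′ dx = [φ²/2] between the walls = 0.
State is unnormalized: ∫|φ|² dx = 10.227, and ∫φ*·(−ħ²/2m · φ'') dx = 1.4926, so ⟨T⟩ = 1.4926 / 10.227.
⟨T⟩ = 0.14596.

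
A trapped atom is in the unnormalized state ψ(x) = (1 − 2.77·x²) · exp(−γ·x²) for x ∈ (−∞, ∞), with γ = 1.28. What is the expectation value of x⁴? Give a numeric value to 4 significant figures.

0.8387

⟨x⁴⟩ = ∫ x⁴·|ψ|² dx / ∫|ψ|² dx (integrals over the domain).
Expand each integrand as polynomial × e^(−2γx²) and use ∫x^(2j)·e^(−2γx²) dx = (2j−1)!!/(4γ)^j · √(π/(2γ)), odd powers → 0; here √(π/(2γ)) = 1.1078.
State is unnormalized: ∫|ψ|² dx = 0.88186, and ∫ψ*·x⁴·ψ dx = 0.73964, so ⟨x⁴⟩ = 0.73964 / 0.88186.
⟨x⁴⟩ = 0.83873.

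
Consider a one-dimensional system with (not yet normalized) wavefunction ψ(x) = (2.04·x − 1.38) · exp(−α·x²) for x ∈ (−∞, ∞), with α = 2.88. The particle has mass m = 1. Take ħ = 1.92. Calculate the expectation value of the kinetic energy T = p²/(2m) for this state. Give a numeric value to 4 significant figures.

T = −(ħ²/2m) d²/dx², so ⟨T⟩ = −(ħ²/2m) ∫ ψ*·ψ'' dx / ∫|ψ|² dx; with m = 1.
Expand each integrand as polynomial × e^(−2αx²) and use ∫x^(2j)·e^(−2αx²) dx = (2j−1)!!/(4α)^j · √(π/(2α)), odd powers → 0; here √(π/(2α)) = 0.73852. Differentiate with the product rule, d/dx e^(−αx²) = −2αx·e^(−αx²).
State is unnormalized: ∫|ψ|² dx = 1.6732, and ∫ψ*·(−ħ²/2m · ψ'') dx = 11.715, so ⟨T⟩ = 11.715 / 1.6732.
⟨T⟩ = 7.0012.

7.001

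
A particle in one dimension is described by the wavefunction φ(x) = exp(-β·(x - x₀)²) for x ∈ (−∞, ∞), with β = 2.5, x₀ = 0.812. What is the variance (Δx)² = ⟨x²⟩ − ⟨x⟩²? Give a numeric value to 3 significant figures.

0.100

Compute ⟨x⟩ and ⟨x²⟩ separately, then (Δx)² = ⟨x²⟩ − ⟨x⟩².
Gaussian moments (u = x − x₀): ∫u^(2j)·e^(−2βu²) du = (2j−1)!!/(4β)^j · √(π/(2β)), odd powers integrate to 0; here √(π/(2β)) = 0.79267.
Normalization: ∫|φ|² dx = 0.79267.
⟨x⟩ = 0.81200 and ⟨x²⟩ = 0.75934.
(Δx)² = 0.75934 − (0.81200)² = 0.10000.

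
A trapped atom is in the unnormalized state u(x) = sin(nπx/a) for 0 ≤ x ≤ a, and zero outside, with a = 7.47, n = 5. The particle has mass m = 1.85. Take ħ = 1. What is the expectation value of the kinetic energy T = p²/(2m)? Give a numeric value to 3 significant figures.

1.20

T = −(ħ²/2m) d²/dx², so ⟨T⟩ = −(ħ²/2m) ∫ u*·u'' dx / ∫|u|² dx; with m = 1.85.
d/dx sin(nπx/a) = (nπ/a)·cos(nπx/a) and d²/dx² sin(nπx/a) = −(nπ/a)²·sin(nπx/a); on 0 ≤ x ≤ a, ∫sin²(nπx/a) dx = a/2 and ∫sin(nπx/a)·cos(nπx/a) dx = 0.
State is unnormalized: ∫|u|² dx = 3.7350, and ∫u*·(−ħ²/2m · u'') dx = 4.4636, so ⟨T⟩ = 4.4636 / 3.7350.
⟨T⟩ = 1.1951.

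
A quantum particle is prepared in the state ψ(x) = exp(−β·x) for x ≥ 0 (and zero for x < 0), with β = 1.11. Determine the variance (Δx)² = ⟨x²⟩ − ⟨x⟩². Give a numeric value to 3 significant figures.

Compute ⟨x⟩ and ⟨x²⟩ separately, then (Δx)² = ⟨x²⟩ − ⟨x⟩².
Every integrand reduces to terms xʲ·e^(−2βx) on [0, ∞); use ∫₀^∞ xʲ·e^(−2βx) dx = j!/(2β)^(j+1).
Normalization: ∫|ψ|² dx = 0.45045.
⟨x⟩ = 0.45045 and ⟨x²⟩ = 0.40581.
(Δx)² = 0.40581 − (0.45045)² = 0.20291.

0.203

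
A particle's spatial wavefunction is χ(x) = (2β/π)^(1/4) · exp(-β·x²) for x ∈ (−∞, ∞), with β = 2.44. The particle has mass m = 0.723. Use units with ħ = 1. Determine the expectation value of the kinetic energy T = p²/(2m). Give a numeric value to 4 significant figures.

1.687

T = −(ħ²/2m) d²/dx², so ⟨T⟩ = −(ħ²/2m) ∫ χ*·χ'' dx; with m = 0.723.
Gaussian moments: ∫x^(2j)·e^(−2βx²) dx = (2j−1)!!/(4β)^j · √(π/(2β)), odd powers integrate to 0; here √(π/(2β)) = 0.80235. Derivatives: d/dx e^(−βx²) = −2βx·e^(−βx²), d²/dx² e^(−βx²) = (4β²x² − 2β)·e^(−βx²).
⟨T⟩ = 1.6874.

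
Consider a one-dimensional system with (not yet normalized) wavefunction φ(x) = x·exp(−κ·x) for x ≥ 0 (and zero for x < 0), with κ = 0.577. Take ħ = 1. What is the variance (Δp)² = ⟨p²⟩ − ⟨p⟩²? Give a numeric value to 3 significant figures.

Compute ⟨p⟩ and ⟨p²⟩ separately; (Δp)² = ⟨p²⟩ − ⟨p⟩².
Differentiate x·exp(−κ·x) with the product rule; every integrand then reduces to terms xʲ·e^(−2κx) on [0, ∞), with ∫₀^∞ xʲ·e^(−2κx) dx = j!/(2κ)^(j+1).
Normalization: ∫|φ|² dx = 1.3014.
⟨p⟩ = 0.0000 and ⟨p²⟩ = 0.33293.
(Δp)² = 0.33293 − (0.0000)² = 0.33293.

0.333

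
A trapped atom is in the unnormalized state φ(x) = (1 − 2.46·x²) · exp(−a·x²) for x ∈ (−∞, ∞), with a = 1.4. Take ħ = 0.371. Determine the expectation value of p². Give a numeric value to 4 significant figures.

p² φ = −ħ² d²φ/dx²; ⟨p²⟩ = −ħ² ∫ φ*·φ'' dx / ∫|φ|² dx.
Expand each integrand as polynomial × e^(−2ax²) and use ∫x^(2j)·e^(−2ax²) dx = (2j−1)!!/(4a)^j · √(π/(2a)), odd powers → 0; here √(π/(2a)) = 1.0592. Differentiate with the product rule, d/dx e^(−ax²) = −2ax·e^(−ax²).
State is unnormalized: ∫|φ|² dx = 0.74184, and ∫φ*·(−ħ² φ'') dx = 0.65916, so ⟨p²⟩ = 0.65916 / 0.74184.
⟨p²⟩ = 0.88855.

0.8886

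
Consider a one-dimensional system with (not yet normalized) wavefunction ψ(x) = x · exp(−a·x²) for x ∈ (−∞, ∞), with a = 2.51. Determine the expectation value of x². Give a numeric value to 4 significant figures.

0.2988

⟨x²⟩ = ∫ x²·|ψ|² dx / ∫|ψ|² dx (integrals over the domain).
Expand each integrand as polynomial × e^(−2ax²) and use ∫x^(2j)·e^(−2ax²) dx = (2j−1)!!/(4a)^j · √(π/(2a)), odd powers → 0; here √(π/(2a)) = 0.79108.
State is unnormalized: ∫|ψ|² dx = 0.078793, and ∫ψ*·x²·ψ dx = 0.023544, so ⟨x²⟩ = 0.023544 / 0.078793.
⟨x²⟩ = 0.29880.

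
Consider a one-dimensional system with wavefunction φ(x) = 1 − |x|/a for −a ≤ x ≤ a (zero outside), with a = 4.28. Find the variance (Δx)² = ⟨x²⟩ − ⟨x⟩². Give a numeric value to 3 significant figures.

Compute ⟨x⟩ and ⟨x²⟩ separately, then (Δx)² = ⟨x²⟩ − ⟨x⟩².
φ is even, so ∫ over [−a, a] = 2∫₀ᵃ with φ = 1 − x/a there: ∫₀ᵃ (1 − x/a)² dx = a/3, ∫₀ᵃ x²(1 − x/a)² dx = a³/30, ∫₀ᵃ x⁴(1 − x/a)² dx = a⁵/105.
Normalization: ∫|φ|² dx = 2.8533.
⟨x⟩ = 0.0000 and ⟨x²⟩ = 1.8318.
(Δx)² = 1.8318 − (0.0000)² = 1.8318.

1.83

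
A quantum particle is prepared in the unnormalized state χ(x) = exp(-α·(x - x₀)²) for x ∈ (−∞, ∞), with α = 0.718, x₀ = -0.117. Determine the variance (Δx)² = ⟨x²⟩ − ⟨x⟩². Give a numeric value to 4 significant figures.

0.3482

Compute ⟨x⟩ and ⟨x²⟩ separately, then (Δx)² = ⟨x²⟩ − ⟨x⟩².
Gaussian moments (u = x − x₀): ∫u^(2j)·e^(−2αu²) du = (2j−1)!!/(4α)^j · √(π/(2α)), odd powers integrate to 0; here √(π/(2α)) = 1.4791.
Normalization: ∫|χ|² dx = 1.4791.
⟨x⟩ = -0.11700 and ⟨x²⟩ = 0.36188.
(Δx)² = 0.36188 − (-0.11700)² = 0.34819.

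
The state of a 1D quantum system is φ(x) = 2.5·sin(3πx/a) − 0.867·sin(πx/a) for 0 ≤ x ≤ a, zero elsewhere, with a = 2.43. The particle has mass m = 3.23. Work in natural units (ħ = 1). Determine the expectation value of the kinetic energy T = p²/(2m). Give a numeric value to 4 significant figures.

T = −(ħ²/2m) d²/dx², so ⟨T⟩ = −(ħ²/2m) ∫ φ*·φ'' dx / ∫|φ|² dx; with m = 3.23.
d²/dx² sin(jπx/a) = −(jπ/a)²·sin(jπx/a); on 0 ≤ x ≤ a, ∫sin²(jπx/a) dx = a/2 and ∫sin(jπx/a)·sin(lπx/a) dx = 0 for j ≠ l, so only diagonal terms survive in ∫|φ|² and ∫φ·φ″; ∫φ·φ′ dx = [φ²/2] between the walls = 0.
State is unnormalized: ∫|φ|² dx = 8.5071, and ∫φ*·(−ħ²/2m · φ'') dx = 17.919, so ⟨T⟩ = 17.919 / 8.5071.
⟨T⟩ = 2.1064.

2.106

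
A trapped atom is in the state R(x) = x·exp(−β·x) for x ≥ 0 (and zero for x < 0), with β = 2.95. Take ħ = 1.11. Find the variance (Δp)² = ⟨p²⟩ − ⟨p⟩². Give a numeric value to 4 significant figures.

10.72

Compute ⟨p⟩ and ⟨p²⟩ separately; (Δp)² = ⟨p²⟩ − ⟨p⟩².
Differentiate x·exp(−β·x) with the product rule; every integrand then reduces to terms xʲ·e^(−2βx) on [0, ∞), with ∫₀^∞ xʲ·e^(−2βx) dx = j!/(2β)^(j+1).
Normalization: ∫|R|² dx = 0.0097381.
⟨p⟩ = 0.0000 and ⟨p²⟩ = 10.722.
(Δp)² = 10.722 − (0.0000)² = 10.722.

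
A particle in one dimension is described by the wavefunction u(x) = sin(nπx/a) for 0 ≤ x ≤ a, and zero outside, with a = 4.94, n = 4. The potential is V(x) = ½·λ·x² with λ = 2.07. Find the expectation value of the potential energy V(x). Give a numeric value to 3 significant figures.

8.34

⟨V⟩ = ∫ V(x)·|u|² dx / ∫|u|² dx.
With sin²θ = (1 − cos2θ)/2 on 0 ≤ x ≤ a: ∫sin²(nπx/a) dx = a/2, ∫x·sin²(nπx/a) dx = a²/4, ∫x²·sin²(nπx/a) dx = a³·(1/6 − 1/(4n²π²)); higher powers xᵏ the same way, integrating xᵏ·cos(2nπx/a) by parts.
State is unnormalized: ∫|u|² dx = 2.4700, and ∫u*·V(x)·u dx = 20.598, so ⟨V⟩ = 20.598 / 2.4700.
⟨V⟩ = 8.3393.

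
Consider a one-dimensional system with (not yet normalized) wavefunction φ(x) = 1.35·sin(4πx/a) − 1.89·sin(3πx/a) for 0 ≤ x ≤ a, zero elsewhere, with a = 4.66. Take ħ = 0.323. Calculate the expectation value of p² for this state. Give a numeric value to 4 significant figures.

p² φ = −ħ² d²φ/dx²; ⟨p²⟩ = −ħ² ∫ φ*·φ'' dx / ∫|φ|² dx.
d²/dx² sin(jπx/a) = −(jπ/a)²·sin(jπx/a); on 0 ≤ x ≤ a, ∫sin²(jπx/a) dx = a/2 and ∫sin(jπx/a)·sin(lπx/a) dx = 0 for j ≠ l, so only diagonal terms survive in ∫|φ|² and ∫φ·φ″; ∫φ·φ′ dx = [φ²/2] between the walls = 0.
State is unnormalized: ∫|φ|² dx = 12.569, and ∫φ*·(−ħ² φ'') dx = 6.7735, so ⟨p²⟩ = 6.7735 / 12.569.
⟨p²⟩ = 0.53889.

0.5389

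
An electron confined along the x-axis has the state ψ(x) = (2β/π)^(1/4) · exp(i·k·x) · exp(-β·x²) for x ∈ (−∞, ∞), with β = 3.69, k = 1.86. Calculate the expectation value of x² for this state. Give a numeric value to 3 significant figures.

⟨x²⟩ = ∫ x²·|ψ|² dx (integrals over the domain).
Gaussian moments: ∫x^(2j)·e^(−2βx²) dx = (2j−1)!!/(4β)^j · √(π/(2β)), odd powers integrate to 0; here √(π/(2β)) = 0.65245.
⟨x²⟩ = 0.067751.

0.0678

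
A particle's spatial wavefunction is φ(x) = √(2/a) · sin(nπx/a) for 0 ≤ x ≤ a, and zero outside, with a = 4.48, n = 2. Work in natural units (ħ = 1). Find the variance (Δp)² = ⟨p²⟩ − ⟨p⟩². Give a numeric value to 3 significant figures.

1.97

Compute ⟨p⟩ and ⟨p²⟩ separately; (Δp)² = ⟨p²⟩ − ⟨p⟩².
d/dx sin(nπx/a) = (nπ/a)·cos(nπx/a) and d²/dx² sin(nπx/a) = −(nπ/a)²·sin(nπx/a); on 0 ≤ x ≤ a, ∫sin²(nπx/a) dx = a/2 and ∫sin(nπx/a)·cos(nπx/a) dx = 0.
⟨p⟩ = 0.0000 and ⟨p²⟩ = 1.9670.
(Δp)² = 1.9670 − (0.0000)² = 1.9670.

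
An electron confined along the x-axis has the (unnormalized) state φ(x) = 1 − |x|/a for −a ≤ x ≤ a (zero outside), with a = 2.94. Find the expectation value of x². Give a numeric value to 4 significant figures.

0.8644

⟨x²⟩ = ∫ x²·|φ|² dx / ∫|φ|² dx (integrals over the domain).
φ is even, so ∫ over [−a, a] = 2∫₀ᵃ with φ = 1 − x/a there: ∫₀ᵃ (1 − x/a)² dx = a/3, ∫₀ᵃ x²(1 − x/a)² dx = a³/30, ∫₀ᵃ x⁴(1 − x/a)² dx = a⁵/105.
State is unnormalized: ∫|φ|² dx = 1.9600, and ∫φ*·x²·φ dx = 1.6941, so ⟨x²⟩ = 1.6941 / 1.9600.
⟨x²⟩ = 0.86436.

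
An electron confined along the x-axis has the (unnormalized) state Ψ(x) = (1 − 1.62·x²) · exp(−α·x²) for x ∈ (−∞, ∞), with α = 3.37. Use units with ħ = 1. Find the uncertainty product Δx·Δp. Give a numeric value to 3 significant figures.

0.508

Δx = √(⟨x²⟩−⟨x⟩²), Δp = √(⟨p²⟩−⟨p⟩²).
Expand each integrand as polynomial × e^(−2αx²) and use ∫x^(2j)·e^(−2αx²) dx = (2j−1)!!/(4α)^j · √(π/(2α)), odd powers → 0; here √(π/(2α)) = 0.68272. Differentiate with the product rule, d/dx e^(−αx²) = −2αx·e^(−αx²).
Normalization: ∫|Ψ|² dx = 0.54821.
⟨x⟩ = 0.0000, ⟨x²⟩ = 0.045784 ⇒ Δx = 0.21397.
⟨p⟩ = 0.0000, ⟨p²⟩ = 5.6300 ⇒ Δp = 2.3728.
Δx·Δp = 0.50771.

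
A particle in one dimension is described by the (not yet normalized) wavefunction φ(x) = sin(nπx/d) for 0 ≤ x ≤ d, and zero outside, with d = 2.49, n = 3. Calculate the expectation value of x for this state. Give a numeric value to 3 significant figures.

1.25

⟨x⟩ = ∫ x·|φ|² dx / ∫|φ|² dx (integrals over the domain).
With sin²θ = (1 − cos2θ)/2 on 0 ≤ x ≤ d: ∫sin²(nπx/d) dx = d/2, ∫x·sin²(nπx/d) dx = d²/4, ∫x²·sin²(nπx/d) dx = d³·(1/6 − 1/(4n²π²)); higher powers xᵏ the same way, integrating xᵏ·cos(2nπx/d) by parts.
State is unnormalized: ∫|φ|² dx = 1.2450, and ∫φ*·x·φ dx = 1.5500, so ⟨x⟩ = 1.5500 / 1.2450.
⟨x⟩ = 1.2450.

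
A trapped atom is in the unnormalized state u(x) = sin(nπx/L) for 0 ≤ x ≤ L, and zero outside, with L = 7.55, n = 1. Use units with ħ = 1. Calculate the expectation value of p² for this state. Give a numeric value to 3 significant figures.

0.173

p² u = −ħ² d²u/dx²; ⟨p²⟩ = −ħ² ∫ u*·u'' dx / ∫|u|² dx.
d/dx sin(nπx/L) = (nπ/L)·cos(nπx/L) and d²/dx² sin(nπx/L) = −(nπ/L)²·sin(nπx/L); on 0 ≤ x ≤ L, ∫sin²(nπx/L) dx = L/2 and ∫sin(nπx/L)·cos(nπx/L) dx = 0.
State is unnormalized: ∫|u|² dx = 3.7750, and ∫u*·(−ħ² u'') dx = 0.65362, so ⟨p²⟩ = 0.65362 / 3.7750.
⟨p²⟩ = 0.17314.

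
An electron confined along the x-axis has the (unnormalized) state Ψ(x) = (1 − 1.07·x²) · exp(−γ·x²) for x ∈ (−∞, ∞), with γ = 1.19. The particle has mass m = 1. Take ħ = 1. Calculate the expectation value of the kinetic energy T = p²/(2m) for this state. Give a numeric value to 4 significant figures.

T = −(ħ²/2m) d²/dx², so ⟨T⟩ = −(ħ²/2m) ∫ Ψ*·Ψ'' dx / ∫|Ψ|² dx; with m = 1.
Expand each integrand as polynomial × e^(−2γx²) and use ∫x^(2j)·e^(−2γx²) dx = (2j−1)!!/(4γ)^j · √(π/(2γ)), odd powers → 0; here √(π/(2γ)) = 1.1489. Differentiate with the product rule, d/dx e^(−γx²) = −2γx·e^(−γx²).
State is unnormalized: ∫|Ψ|² dx = 0.80655, and ∫Ψ*·(−ħ²/2m · Ψ'') dx = 1.2327, so ⟨T⟩ = 1.2327 / 0.80655.
⟨T⟩ = 1.5284.

1.528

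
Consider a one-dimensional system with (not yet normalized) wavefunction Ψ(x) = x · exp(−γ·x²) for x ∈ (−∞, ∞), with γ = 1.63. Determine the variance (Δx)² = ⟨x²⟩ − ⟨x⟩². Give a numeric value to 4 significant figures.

Compute ⟨x⟩ and ⟨x²⟩ separately, then (Δx)² = ⟨x²⟩ − ⟨x⟩².
Expand each integrand as polynomial × e^(−2γx²) and use ∫x^(2j)·e^(−2γx²) dx = (2j−1)!!/(4γ)^j · √(π/(2γ)), odd powers → 0; here √(π/(2γ)) = 0.98167.
Normalization: ∫|Ψ|² dx = 0.15056.
⟨x⟩ = 0.0000 and ⟨x²⟩ = 0.46012.
(Δx)² = 0.46012 − (0.0000)² = 0.46012.

0.4601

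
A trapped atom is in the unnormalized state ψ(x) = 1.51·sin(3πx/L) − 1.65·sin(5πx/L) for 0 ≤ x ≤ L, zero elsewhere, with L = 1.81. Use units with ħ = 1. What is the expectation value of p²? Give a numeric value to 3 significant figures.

p² ψ = −ħ² d²ψ/dx²; ⟨p²⟩ = −ħ² ∫ ψ*·ψ'' dx / ∫|ψ|² dx.
d²/dx² sin(jπx/L) = −(jπ/L)²·sin(jπx/L); on 0 ≤ x ≤ L, ∫sin²(jπx/L) dx = L/2 and ∫sin(jπx/L)·sin(lπx/L) dx = 0 for j ≠ l, so only diagonal terms survive in ∫|ψ|² and ∫ψ·ψ″; ∫ψ·ψ′ dx = [ψ²/2] between the walls = 0.
State is unnormalized: ∫|ψ|² dx = 4.5274, and ∫ψ*·(−ħ² ψ'') dx = 241.51, so ⟨p²⟩ = 241.51 / 4.5274.
⟨p²⟩ = 53.346.

53.3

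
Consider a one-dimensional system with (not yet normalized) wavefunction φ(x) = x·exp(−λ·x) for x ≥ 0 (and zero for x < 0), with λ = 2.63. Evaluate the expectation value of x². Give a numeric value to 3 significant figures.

0.434

⟨x²⟩ = ∫ x²·|φ|² dx / ∫|φ|² dx (integrals over the domain).
Every integrand reduces to terms xʲ·e^(−2λx) on [0, ∞); use ∫₀^∞ xʲ·e^(−2λx) dx = j!/(2λ)^(j+1).
State is unnormalized: ∫|φ|² dx = 0.013743, and ∫φ*·x²·φ dx = 0.0059605, so ⟨x²⟩ = 0.0059605 / 0.013743.
⟨x²⟩ = 0.43372.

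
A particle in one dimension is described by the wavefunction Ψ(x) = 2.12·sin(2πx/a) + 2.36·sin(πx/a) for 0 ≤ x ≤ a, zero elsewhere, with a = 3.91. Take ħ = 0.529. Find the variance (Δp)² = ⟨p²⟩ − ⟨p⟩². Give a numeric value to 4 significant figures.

0.4227

Compute ⟨p⟩ and ⟨p²⟩ separately; (Δp)² = ⟨p²⟩ − ⟨p⟩².
d²/dx² sin(jπx/a) = −(jπ/a)²·sin(jπx/a); on 0 ≤ x ≤ a, ∫sin²(jπx/a) dx = a/2 and ∫sin(jπx/a)·sin(lπx/a) dx = 0 for j ≠ l, so only diagonal terms survive in ∫|Ψ|² and ∫Ψ·Ψ″; ∫Ψ·Ψ′ dx = [Ψ²/2] between the walls = 0.
Normalization: ∫|Ψ|² dx = 19.675.
⟨p⟩ = 0.0000 and ⟨p²⟩ = 0.42269.
(Δp)² = 0.42269 − (0.0000)² = 0.42269.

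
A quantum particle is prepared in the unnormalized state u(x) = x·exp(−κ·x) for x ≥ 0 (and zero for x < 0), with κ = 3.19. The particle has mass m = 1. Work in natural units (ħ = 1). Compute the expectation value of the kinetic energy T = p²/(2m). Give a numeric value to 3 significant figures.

T = −(ħ²/2m) d²/dx², so ⟨T⟩ = −(ħ²/2m) ∫ u*·u'' dx / ∫|u|² dx; with m = 1.
Differentiate x·exp(−κ·x) with the product rule; every integrand then reduces to terms xʲ·e^(−2κx) on [0, ∞), with ∫₀^∞ xʲ·e^(−2κx) dx = j!/(2κ)^(j+1).
State is unnormalized: ∫|u|² dx = 0.0077014, and ∫u*·(−ħ²/2m · u'') dx = 0.039185, so ⟨T⟩ = 0.039185 / 0.0077014.
⟨T⟩ = 5.0881.

5.09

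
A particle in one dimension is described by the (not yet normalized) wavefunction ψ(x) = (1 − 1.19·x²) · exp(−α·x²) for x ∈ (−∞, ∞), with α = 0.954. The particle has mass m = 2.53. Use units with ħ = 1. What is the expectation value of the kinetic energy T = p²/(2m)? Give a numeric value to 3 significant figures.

T = −(ħ²/2m) d²/dx², so ⟨T⟩ = −(ħ²/2m) ∫ ψ*·ψ'' dx / ∫|ψ|² dx; with m = 2.53.
Expand each integrand as polynomial × e^(−2αx²) and use ∫x^(2j)·e^(−2αx²) dx = (2j−1)!!/(4α)^j · √(π/(2α)), odd powers → 0; here √(π/(2α)) = 1.2832. Differentiate with the product rule, d/dx e^(−αx²) = −2αx·e^(−αx²).
State is unnormalized: ∫|ψ|² dx = 0.85723, and ∫ψ*·(−ħ²/2m · ψ'') dx = 0.55750, so ⟨T⟩ = 0.55750 / 0.85723.
⟨T⟩ = 0.65035.

0.650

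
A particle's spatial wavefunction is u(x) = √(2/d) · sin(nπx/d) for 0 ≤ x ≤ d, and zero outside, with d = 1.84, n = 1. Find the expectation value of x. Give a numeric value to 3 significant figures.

⟨x⟩ = ∫ x·|u|² dx (integrals over the domain).
With sin²θ = (1 − cos2θ)/2 on 0 ≤ x ≤ d: ∫sin²(nπx/d) dx = d/2, ∫x·sin²(nπx/d) dx = d²/4, ∫x²·sin²(nπx/d) dx = d³·(1/6 − 1/(4n²π²)); higher powers xᵏ the same way, integrating xᵏ·cos(2nπx/d) by parts.
⟨x⟩ = 0.92000.

0.920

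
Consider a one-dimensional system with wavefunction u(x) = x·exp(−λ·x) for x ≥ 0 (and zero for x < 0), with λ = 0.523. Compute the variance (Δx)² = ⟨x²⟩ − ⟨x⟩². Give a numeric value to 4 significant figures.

2.742

Compute ⟨x⟩ and ⟨x²⟩ separately, then (Δx)² = ⟨x²⟩ − ⟨x⟩².
Every integrand reduces to terms xʲ·e^(−2λx) on [0, ∞); use ∫₀^∞ xʲ·e^(−2λx) dx = j!/(2λ)^(j+1).
Normalization: ∫|u|² dx = 1.7476.
⟨x⟩ = 2.8681 and ⟨x²⟩ = 10.968.
(Δx)² = 10.968 − (2.8681)² = 2.7419.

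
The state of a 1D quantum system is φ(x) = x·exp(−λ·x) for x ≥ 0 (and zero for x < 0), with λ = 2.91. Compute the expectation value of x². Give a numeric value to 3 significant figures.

0.354

⟨x²⟩ = ∫ x²·|φ|² dx / ∫|φ|² dx (integrals over the domain).
Every integrand reduces to terms xʲ·e^(−2λx) on [0, ∞); use ∫₀^∞ xʲ·e^(−2λx) dx = j!/(2λ)^(j+1).
State is unnormalized: ∫|φ|² dx = 0.010145, and ∫φ*·x²·φ dx = 0.0035942, so ⟨x²⟩ = 0.0035942 / 0.010145.
⟨x²⟩ = 0.35427.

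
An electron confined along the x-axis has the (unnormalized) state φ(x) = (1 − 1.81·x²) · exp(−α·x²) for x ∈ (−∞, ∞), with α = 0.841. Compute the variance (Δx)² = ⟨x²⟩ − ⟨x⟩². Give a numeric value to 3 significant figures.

0.793

Compute ⟨x⟩ and ⟨x²⟩ separately, then (Δx)² = ⟨x²⟩ − ⟨x⟩².
Expand each integrand as polynomial × e^(−2αx²) and use ∫x^(2j)·e^(−2αx²) dx = (2j−1)!!/(4α)^j · √(π/(2α)), odd powers → 0; here √(π/(2α)) = 1.3667.
Normalization: ∫|φ|² dx = 1.0829.
⟨x⟩ = 0.0000 and ⟨x²⟩ = 0.79313.
(Δx)² = 0.79313 − (0.0000)² = 0.79313.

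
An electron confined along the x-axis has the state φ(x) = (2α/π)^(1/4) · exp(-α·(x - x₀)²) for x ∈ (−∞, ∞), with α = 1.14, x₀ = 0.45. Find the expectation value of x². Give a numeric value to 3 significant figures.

⟨x²⟩ = ∫ x²·|φ|² dx (integrals over the domain).
Gaussian moments (u = x − x₀): ∫u^(2j)·e^(−2αu²) du = (2j−1)!!/(4α)^j · √(π/(2α)), odd powers integrate to 0; here √(π/(2α)) = 1.1738.
⟨x²⟩ = 0.42180.

0.422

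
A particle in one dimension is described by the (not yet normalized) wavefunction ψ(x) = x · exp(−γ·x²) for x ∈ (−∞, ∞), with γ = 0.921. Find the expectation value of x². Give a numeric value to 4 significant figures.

0.8143

⟨x²⟩ = ∫ x²·|ψ|² dx / ∫|ψ|² dx (integrals over the domain).
Expand each integrand as polynomial × e^(−2γx²) and use ∫x^(2j)·e^(−2γx²) dx = (2j−1)!!/(4γ)^j · √(π/(2γ)), odd powers → 0; here √(π/(2γ)) = 1.3060.
State is unnormalized: ∫|ψ|² dx = 0.35450, and ∫ψ*·x²·ψ dx = 0.28868, so ⟨x²⟩ = 0.28868 / 0.35450.
⟨x²⟩ = 0.81433.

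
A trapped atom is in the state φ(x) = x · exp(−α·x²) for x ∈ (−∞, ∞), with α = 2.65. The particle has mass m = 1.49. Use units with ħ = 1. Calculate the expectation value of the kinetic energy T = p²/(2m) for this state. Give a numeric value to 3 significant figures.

2.67

T = −(ħ²/2m) d²/dx², so ⟨T⟩ = −(ħ²/2m) ∫ φ*·φ'' dx / ∫|φ|² dx; with m = 1.49.
Expand each integrand as polynomial × e^(−2αx²) and use ∫x^(2j)·e^(−2αx²) dx = (2j−1)!!/(4α)^j · √(π/(2α)), odd powers → 0; here √(π/(2α)) = 0.76990. Differentiate with the product rule, d/dx e^(−αx²) = −2αx·e^(−αx²).
State is unnormalized: ∫|φ|² dx = 0.072633, and ∫φ*·(−ħ²/2m · φ'') dx = 0.19377, so ⟨T⟩ = 0.19377 / 0.072633.
⟨T⟩ = 2.6678.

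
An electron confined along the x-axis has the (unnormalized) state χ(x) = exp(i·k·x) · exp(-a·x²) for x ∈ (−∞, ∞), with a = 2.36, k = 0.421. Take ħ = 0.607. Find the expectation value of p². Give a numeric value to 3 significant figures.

0.935

p² χ = −ħ² d²χ/dx²; ⟨p²⟩ = −ħ² ∫ χ*·χ'' dx / ∫|χ|² dx.
Gaussian moments: ∫x^(2j)·e^(−2ax²) dx = (2j−1)!!/(4a)^j · √(π/(2a)), odd powers integrate to 0; here √(π/(2a)) = 0.81584. Derivatives: χ′ = (ik − 2ax)·χ, χ″ = ((ik − 2ax)² − 2a)·χ; the odd-in-x pieces drop out.
State is unnormalized: ∫|χ|² dx = 0.81584, and ∫χ*·(−ħ² χ'') dx = 0.76268, so ⟨p²⟩ = 0.76268 / 0.81584.
⟨p²⟩ = 0.93484.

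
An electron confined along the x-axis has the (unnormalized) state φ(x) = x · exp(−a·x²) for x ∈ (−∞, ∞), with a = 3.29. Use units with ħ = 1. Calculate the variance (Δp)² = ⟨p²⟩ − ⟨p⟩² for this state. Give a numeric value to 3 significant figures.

9.87

Compute ⟨p⟩ and ⟨p²⟩ separately; (Δp)² = ⟨p²⟩ − ⟨p⟩².
Expand each integrand as polynomial × e^(−2ax²) and use ∫x^(2j)·e^(−2ax²) dx = (2j−1)!!/(4a)^j · √(π/(2a)), odd powers → 0; here √(π/(2a)) = 0.69097. Differentiate with the product rule, d/dx e^(−ax²) = −2ax·e^(−ax²).
Normalization: ∫|φ|² dx = 0.052506.
⟨p⟩ = 0.0000 and ⟨p²⟩ = 9.8700.
(Δp)² = 9.8700 − (0.0000)² = 9.8700.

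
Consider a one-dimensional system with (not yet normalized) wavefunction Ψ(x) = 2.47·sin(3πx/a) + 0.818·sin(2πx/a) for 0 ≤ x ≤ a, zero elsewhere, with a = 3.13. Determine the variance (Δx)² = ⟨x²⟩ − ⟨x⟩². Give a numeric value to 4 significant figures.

Compute ⟨x⟩ and ⟨x²⟩ separately, then (Δx)² = ⟨x²⟩ − ⟨x⟩².
On 0 ≤ x ≤ a (j ≠ l): ∫sin²(jπx/a) dx = a/2, ∫sin(jπx/a)·sin(lπx/a) dx = 0; diagonal moments ∫x·sin²(jπx/a) dx = a²/4, ∫x²·sin²(jπx/a) dx = a³·(1/6 − 1/(4j²π²)); cross terms ∫x·sin(jπx/a)·sin(lπx/a) dx = 0 for j + l even and −4jla²/(π²(j² − l²)²) for j + l odd, ∫x²·sin(jπx/a)·sin(lπx/a) dx = (−1)^(j+l)·4jla³/(π²(j² − l²)²); higher powers the same way via product-to-sum and parts.
Normalization: ∫|Ψ|² dx = 10.595.
⟨x⟩ = 1.2016 and ⟨x²⟩ = 2.0661.
(Δx)² = 2.0661 − (1.2016)² = 0.62236.

0.6224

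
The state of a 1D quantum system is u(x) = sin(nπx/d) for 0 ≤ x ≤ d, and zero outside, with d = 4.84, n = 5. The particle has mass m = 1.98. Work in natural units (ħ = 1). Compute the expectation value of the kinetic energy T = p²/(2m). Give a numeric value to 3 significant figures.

T = −(ħ²/2m) d²/dx², so ⟨T⟩ = −(ħ²/2m) ∫ u*·u'' dx / ∫|u|² dx; with m = 1.98.
d/dx sin(nπx/d) = (nπ/d)·cos(nπx/d) and d²/dx² sin(nπx/d) = −(nπ/d)²·sin(nπx/d); on 0 ≤ x ≤ d, ∫sin²(nπx/d) dx = d/2 and ∫sin(nπx/d)·cos(nπx/d) dx = 0.
State is unnormalized: ∫|u|² dx = 2.4200, and ∫u*·(−ħ²/2m · u'') dx = 6.4368, so ⟨T⟩ = 6.4368 / 2.4200.
⟨T⟩ = 2.6598.

2.66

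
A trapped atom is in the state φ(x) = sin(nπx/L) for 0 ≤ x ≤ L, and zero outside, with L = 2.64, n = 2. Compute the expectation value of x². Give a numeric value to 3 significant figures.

2.23

⟨x²⟩ = ∫ x²·|φ|² dx / ∫|φ|² dx (integrals over the domain).
With sin²θ = (1 − cos2θ)/2 on 0 ≤ x ≤ L: ∫sin²(nπx/L) dx = L/2, ∫x·sin²(nπx/L) dx = L²/4, ∫x²·sin²(nπx/L) dx = L³·(1/6 − 1/(4n²π²)); higher powers xᵏ the same way, integrating xᵏ·cos(2nπx/L) by parts.
State is unnormalized: ∫|φ|² dx = 1.3200, and ∫φ*·x²·φ dx = 2.9501, so ⟨x²⟩ = 2.9501 / 1.3200.
⟨x²⟩ = 2.2349.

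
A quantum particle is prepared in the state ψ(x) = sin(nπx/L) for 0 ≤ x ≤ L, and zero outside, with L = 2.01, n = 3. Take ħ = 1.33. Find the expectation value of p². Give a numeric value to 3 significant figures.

38.9

p² ψ = −ħ² d²ψ/dx²; ⟨p²⟩ = −ħ² ∫ ψ*·ψ'' dx / ∫|ψ|² dx.
d/dx sin(nπx/L) = (nπ/L)·cos(nπx/L) and d²/dx² sin(nπx/L) = −(nπ/L)²·sin(nπx/L); on 0 ≤ x ≤ L, ∫sin²(nπx/L) dx = L/2 and ∫sin(nπx/L)·cos(nπx/L) dx = 0.
State is unnormalized: ∫|ψ|² dx = 1.0050, and ∫ψ*·(−ħ² ψ'') dx = 39.086, so ⟨p²⟩ = 39.086 / 1.0050.
⟨p²⟩ = 38.891.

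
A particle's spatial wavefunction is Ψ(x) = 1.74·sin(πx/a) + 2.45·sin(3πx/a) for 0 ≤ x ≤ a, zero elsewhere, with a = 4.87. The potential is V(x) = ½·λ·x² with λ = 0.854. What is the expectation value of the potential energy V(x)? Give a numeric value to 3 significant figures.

3.53

⟨V⟩ = ∫ V(x)·|Ψ|² dx / ∫|Ψ|² dx.
On 0 ≤ x ≤ a (j ≠ l): ∫sin²(jπx/a) dx = a/2, ∫sin(jπx/a)·sin(lπx/a) dx = 0; diagonal moments ∫x·sin²(jπx/a) dx = a²/4, ∫x²·sin²(jπx/a) dx = a³·(1/6 − 1/(4j²π²)); cross terms ∫x·sin(jπx/a)·sin(lπx/a) dx = 0 for j + l even and −4jla²/(π²(j² − l²)²) for j + l odd, ∫x²·sin(jπx/a)·sin(lπx/a) dx = (−1)^(j+l)·4jla³/(π²(j² − l²)²); higher powers the same way via product-to-sum and parts.
State is unnormalized: ∫|Ψ|² dx = 21.988, and ∫Ψ*·V(x)·Ψ dx = 77.599, so ⟨V⟩ = 77.599 / 21.988.
⟨V⟩ = 3.5291.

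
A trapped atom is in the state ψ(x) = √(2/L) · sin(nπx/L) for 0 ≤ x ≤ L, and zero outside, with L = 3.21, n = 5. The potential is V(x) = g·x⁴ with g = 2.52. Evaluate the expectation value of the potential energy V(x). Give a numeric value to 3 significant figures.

⟨V⟩ = ∫ V(x)·|ψ|² dx.
With sin²θ = (1 − cos2θ)/2 on 0 ≤ x ≤ L: ∫sin²(nπx/L) dx = L/2, ∫x·sin²(nπx/L) dx = L²/4, ∫x²·sin²(nπx/L) dx = L³·(1/6 − 1/(4n²π²)); higher powers xᵏ the same way, integrating xᵏ·cos(2nπx/L) by parts.
⟨V⟩ = 52.434.

52.4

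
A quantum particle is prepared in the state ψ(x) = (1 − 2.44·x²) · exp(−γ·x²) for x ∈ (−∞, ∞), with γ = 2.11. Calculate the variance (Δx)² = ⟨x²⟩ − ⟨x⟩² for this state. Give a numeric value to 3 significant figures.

Compute ⟨x⟩ and ⟨x²⟩ separately, then (Δx)² = ⟨x²⟩ − ⟨x⟩².
Expand each integrand as polynomial × e^(−2γx²) and use ∫x^(2j)·e^(−2γx²) dx = (2j−1)!!/(4γ)^j · √(π/(2γ)), odd powers → 0; here √(π/(2γ)) = 0.86282.
Normalization: ∫|ψ|² dx = 0.58028.
⟨x⟩ = 0.0000 and ⟨x²⟩ = 0.091449.
(Δx)² = 0.091449 − (0.0000)² = 0.091449.

0.0914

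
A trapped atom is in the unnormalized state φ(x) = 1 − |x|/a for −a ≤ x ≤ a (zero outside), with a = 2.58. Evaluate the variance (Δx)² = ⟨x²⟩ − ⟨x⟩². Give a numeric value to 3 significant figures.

0.666

Compute ⟨x⟩ and ⟨x²⟩ separately, then (Δx)² = ⟨x²⟩ − ⟨x⟩².
φ is even, so ∫ over [−a, a] = 2∫₀ᵃ with φ = 1 − x/a there: ∫₀ᵃ (1 − x/a)² dx = a/3, ∫₀ᵃ x²(1 − x/a)² dx = a³/30, ∫₀ᵃ x⁴(1 − x/a)² dx = a⁵/105.
Normalization: ∫|φ|² dx = 1.7200.
⟨x⟩ = 0.0000 and ⟨x²⟩ = 0.66564.
(Δx)² = 0.66564 − (0.0000)² = 0.66564.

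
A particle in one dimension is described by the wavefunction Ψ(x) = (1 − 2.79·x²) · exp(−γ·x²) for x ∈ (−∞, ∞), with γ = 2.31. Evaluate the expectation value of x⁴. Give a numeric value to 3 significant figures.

⟨x⁴⟩ = ∫ x⁴·|Ψ|² dx / ∫|Ψ|² dx (integrals over the domain).
Expand each integrand as polynomial × e^(−2γx²) and use ∫x^(2j)·e^(−2γx²) dx = (2j−1)!!/(4γ)^j · √(π/(2γ)), odd powers → 0; here √(π/(2γ)) = 0.82462.
State is unnormalized: ∫|Ψ|² dx = 0.55218, and ∫Ψ*·x⁴·Ψ dx = 0.033947, so ⟨x⁴⟩ = 0.033947 / 0.55218.
⟨x⁴⟩ = 0.061477.

0.0615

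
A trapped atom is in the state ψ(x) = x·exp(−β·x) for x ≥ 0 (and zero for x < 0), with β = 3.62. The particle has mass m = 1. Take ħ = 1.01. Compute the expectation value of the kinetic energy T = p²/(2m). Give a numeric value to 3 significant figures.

6.68

T = −(ħ²/2m) d²/dx², so ⟨T⟩ = −(ħ²/2m) ∫ ψ*·ψ'' dx / ∫|ψ|² dx; with m = 1.
Differentiate x·exp(−β·x) with the product rule; every integrand then reduces to terms xʲ·e^(−2βx) on [0, ∞), with ∫₀^∞ xʲ·e^(−2βx) dx = j!/(2β)^(j+1).
State is unnormalized: ∫|ψ|² dx = 0.0052700, and ∫ψ*·(−ħ²/2m · ψ'') dx = 0.035224, so ⟨T⟩ = 0.035224 / 0.0052700.
⟨T⟩ = 6.6839.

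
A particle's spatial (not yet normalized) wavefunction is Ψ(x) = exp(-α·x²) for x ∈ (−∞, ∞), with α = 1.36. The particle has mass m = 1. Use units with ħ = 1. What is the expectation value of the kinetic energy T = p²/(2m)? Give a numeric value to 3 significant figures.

0.680

T = −(ħ²/2m) d²/dx², so ⟨T⟩ = −(ħ²/2m) ∫ Ψ*·Ψ'' dx / ∫|Ψ|² dx; with m = 1.
Gaussian moments: ∫x^(2j)·e^(−2αx²) dx = (2j−1)!!/(4α)^j · √(π/(2α)), odd powers integrate to 0; here √(π/(2α)) = 1.0747. Derivatives: d/dx e^(−αx²) = −2αx·e^(−αx²), d²/dx² e^(−αx²) = (4α²x² − 2α)·e^(−αx²).
State is unnormalized: ∫|Ψ|² dx = 1.0747, and ∫Ψ*·(−ħ²/2m · Ψ'') dx = 0.73080, so ⟨T⟩ = 0.73080 / 1.0747.
⟨T⟩ = 0.68000.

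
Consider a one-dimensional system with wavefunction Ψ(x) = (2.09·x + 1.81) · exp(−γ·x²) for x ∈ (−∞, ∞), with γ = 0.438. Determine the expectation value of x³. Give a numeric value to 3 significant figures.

1.28

⟨x³⟩ = ∫ x³·|Ψ|² dx / ∫|Ψ|² dx (integrals over the domain).
Expand each integrand as polynomial × e^(−2γx²) and use ∫x^(2j)·e^(−2γx²) dx = (2j−1)!!/(4γ)^j · √(π/(2γ)), odd powers → 0; here √(π/(2γ)) = 1.8938.
State is unnormalized: ∫|Ψ|² dx = 10.926, and ∫Ψ*·x³·Ψ dx = 14.003, so ⟨x³⟩ = 14.003 / 10.926.
⟨x³⟩ = 1.2817.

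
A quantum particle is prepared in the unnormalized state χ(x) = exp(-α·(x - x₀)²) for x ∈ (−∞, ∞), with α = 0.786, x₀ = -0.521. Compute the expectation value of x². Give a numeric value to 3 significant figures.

⟨x²⟩ = ∫ x²·|χ|² dx / ∫|χ|² dx (integrals over the domain).
Gaussian moments (u = x − x₀): ∫u^(2j)·e^(−2αu²) du = (2j−1)!!/(4α)^j · √(π/(2α)), odd powers integrate to 0; here √(π/(2α)) = 1.4137.
State is unnormalized: ∫|χ|² dx = 1.4137, and ∫χ*·x²·χ dx = 0.83337, so ⟨x²⟩ = 0.83337 / 1.4137.
⟨x²⟩ = 0.58951.

0.590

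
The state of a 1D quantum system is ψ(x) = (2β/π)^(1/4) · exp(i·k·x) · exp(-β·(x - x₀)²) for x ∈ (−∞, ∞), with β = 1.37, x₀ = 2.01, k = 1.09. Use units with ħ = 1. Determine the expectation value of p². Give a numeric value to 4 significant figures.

p² ψ = −ħ² d²ψ/dx²; ⟨p²⟩ = −ħ² ∫ ψ*·ψ'' dx.
Gaussian moments (u = x − x₀): ∫u^(2j)·e^(−2βu²) du = (2j−1)!!/(4β)^j · √(π/(2β)), odd powers integrate to 0; here √(π/(2β)) = 1.0708. Derivatives: ψ′ = (ik − 2βu)·ψ, ψ″ = ((ik − 2βu)² − 2β)·ψ; the odd-in-u pieces drop out.
⟨p²⟩ = 2.5581.

2.558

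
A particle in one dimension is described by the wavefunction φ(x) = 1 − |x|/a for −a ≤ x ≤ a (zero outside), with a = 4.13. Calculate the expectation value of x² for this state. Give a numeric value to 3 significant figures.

1.71

⟨x²⟩ = ∫ x²·|φ|² dx / ∫|φ|² dx (integrals over the domain).
φ is even, so ∫ over [−a, a] = 2∫₀ᵃ with φ = 1 − x/a there: ∫₀ᵃ (1 − x/a)² dx = a/3, ∫₀ᵃ x²(1 − x/a)² dx = a³/30, ∫₀ᵃ x⁴(1 − x/a)² dx = a⁵/105.
State is unnormalized: ∫|φ|² dx = 2.7533, and ∫φ*·x²·φ dx = 4.6963, so ⟨x²⟩ = 4.6963 / 2.7533.
⟨x²⟩ = 1.7057.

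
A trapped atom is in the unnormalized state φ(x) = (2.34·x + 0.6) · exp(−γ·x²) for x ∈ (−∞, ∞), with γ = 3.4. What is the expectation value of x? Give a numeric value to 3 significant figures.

0.271

⟨x⟩ = ∫ x·|φ|² dx / ∫|φ|² dx (integrals over the domain).
Expand each integrand as polynomial × e^(−2γx²) and use ∫x^(2j)·e^(−2γx²) dx = (2j−1)!!/(4γ)^j · √(π/(2γ)), odd powers → 0; here √(π/(2γ)) = 0.67971.
State is unnormalized: ∫|φ|² dx = 0.51836, and ∫φ*·x·φ dx = 0.14034, so ⟨x⟩ = 0.14034 / 0.51836.
⟨x⟩ = 0.27074.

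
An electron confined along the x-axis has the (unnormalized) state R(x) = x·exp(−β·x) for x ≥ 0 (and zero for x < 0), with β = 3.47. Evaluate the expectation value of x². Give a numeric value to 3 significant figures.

⟨x²⟩ = ∫ x²·|R|² dx / ∫|R|² dx (integrals over the domain).
Every integrand reduces to terms xʲ·e^(−2βx) on [0, ∞); use ∫₀^∞ xʲ·e^(−2βx) dx = j!/(2β)^(j+1).
State is unnormalized: ∫|R|² dx = 0.0059834, and ∫R*·x²·R dx = 0.0014908, so ⟨x²⟩ = 0.0014908 / 0.0059834.
⟨x²⟩ = 0.24915.

0.249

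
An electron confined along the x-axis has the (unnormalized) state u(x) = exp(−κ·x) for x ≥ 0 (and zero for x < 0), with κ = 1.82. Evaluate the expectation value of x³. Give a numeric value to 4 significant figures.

0.1244

⟨x³⟩ = ∫ x³·|u|² dx / ∫|u|² dx (integrals over the domain).
Every integrand reduces to terms xʲ·e^(−2κx) on [0, ∞); use ∫₀^∞ xʲ·e^(−2κx) dx = j!/(2κ)^(j+1).
State is unnormalized: ∫|u|² dx = 0.27473, and ∫u*·x³·u dx = 0.034178, so ⟨x³⟩ = 0.034178 / 0.27473.
⟨x³⟩ = 0.12441.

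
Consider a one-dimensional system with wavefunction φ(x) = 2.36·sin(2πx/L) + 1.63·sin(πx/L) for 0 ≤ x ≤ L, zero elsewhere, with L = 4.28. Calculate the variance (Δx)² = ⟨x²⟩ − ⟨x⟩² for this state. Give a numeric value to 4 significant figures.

Compute ⟨x⟩ and ⟨x²⟩ separately, then (Δx)² = ⟨x²⟩ − ⟨x⟩².
On 0 ≤ x ≤ L (j ≠ l): ∫sin²(jπx/L) dx = L/2, ∫sin(jπx/L)·sin(lπx/L) dx = 0; diagonal moments ∫x·sin²(jπx/L) dx = L²/4, ∫x²·sin²(jπx/L) dx = L³·(1/6 − 1/(4j²π²)); cross terms ∫x·sin(jπx/L)·sin(lπx/L) dx = 0 for j + l even and −4jlL²/(π²(j² − l²)²) for j + l odd, ∫x²·sin(jπx/L)·sin(lπx/L) dx = (−1)^(j+l)·4jlL³/(π²(j² − l²)²); higher powers the same way via product-to-sum and parts.
Normalization: ∫|φ|² dx = 17.605.
⟨x⟩ = 1.4190 and ⟨x²⟩ = 2.5635.
(Δx)² = 2.5635 − (1.4190)² = 0.54989.

0.5499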